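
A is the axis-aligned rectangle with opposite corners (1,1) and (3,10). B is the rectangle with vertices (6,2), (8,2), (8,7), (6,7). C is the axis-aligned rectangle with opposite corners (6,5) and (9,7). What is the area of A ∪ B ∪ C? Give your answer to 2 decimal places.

30.00

By inclusion–exclusion:
Individual areas: |A| = 18, |B| = 10, |C| = 6.
|A∩B| = 0 (no overlap).
|A∩C| = 0 (no overlap).
|B∩C|: x∈[6,8], y∈[5,7] → 2·2 = 4.
|A∩B∩C| = 0.
|A ∪ B ∪ C| = 34 − 4 + 0 = 30.00.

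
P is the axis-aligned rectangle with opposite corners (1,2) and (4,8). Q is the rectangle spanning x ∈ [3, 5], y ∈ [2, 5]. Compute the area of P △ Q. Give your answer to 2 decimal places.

|P∩Q|: x∈[3,4], y∈[2,5] → 1·3 = 3.
|P △ Q| = |P| + |Q| − 2·|P∩Q| = 18 + 6 − 6 = 18.00.

18.00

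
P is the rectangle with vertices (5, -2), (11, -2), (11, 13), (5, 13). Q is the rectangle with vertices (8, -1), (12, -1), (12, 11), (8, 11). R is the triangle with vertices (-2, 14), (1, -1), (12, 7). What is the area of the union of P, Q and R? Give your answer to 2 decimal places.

166.43

By inclusion–exclusion:
Individual areas: |P| = 90, |Q| = 48, |R| = 94.5.
|P∩Q|: x∈[8,11], y∈[-1,11] → 3·12 = 36.
|P∩R| = 29.4545.
|Q∩R| = 9.8182.
|P∩Q∩R| = 9.2045.
|P ∪ Q ∪ R| = 232.5 − 75.2727 + 9.2045 = 166.43.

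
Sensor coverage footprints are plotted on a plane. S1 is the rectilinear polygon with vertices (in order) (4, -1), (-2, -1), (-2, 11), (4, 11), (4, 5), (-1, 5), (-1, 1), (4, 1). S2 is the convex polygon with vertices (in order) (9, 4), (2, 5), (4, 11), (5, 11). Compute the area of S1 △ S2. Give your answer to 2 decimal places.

|S1| = 52, |S2| = 25.5, |S1∩S2| = 6.
|S1 △ S2| = |S1| + |S2| − 2·|S1∩S2| = 52 + 25.5 − 12 = 65.50.

65.50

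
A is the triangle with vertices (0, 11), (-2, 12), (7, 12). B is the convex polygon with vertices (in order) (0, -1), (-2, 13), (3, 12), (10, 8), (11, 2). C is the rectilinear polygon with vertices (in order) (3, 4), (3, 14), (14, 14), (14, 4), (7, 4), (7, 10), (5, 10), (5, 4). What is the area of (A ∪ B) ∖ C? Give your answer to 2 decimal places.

|A ∪ B| = 120.9198.
|(A ∪ B) ∩ C| = 32.319.
|(A ∪ B) ∖ C| = 120.9198 − 32.319 = 88.60.

88.60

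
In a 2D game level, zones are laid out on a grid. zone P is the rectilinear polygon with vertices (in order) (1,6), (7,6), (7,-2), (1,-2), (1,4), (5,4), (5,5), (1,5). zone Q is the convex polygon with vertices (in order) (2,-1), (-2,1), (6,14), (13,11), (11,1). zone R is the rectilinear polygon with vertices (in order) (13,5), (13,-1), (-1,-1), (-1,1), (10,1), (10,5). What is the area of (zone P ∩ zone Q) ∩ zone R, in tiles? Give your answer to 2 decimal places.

The region (zone P ∩ zone Q) ∩ zone R is the polygon with vertices (7,0.111), (2,-1), (1,-0.5), (1,1), (7,1).
By the shoelace formula its area is 8.97.

8.97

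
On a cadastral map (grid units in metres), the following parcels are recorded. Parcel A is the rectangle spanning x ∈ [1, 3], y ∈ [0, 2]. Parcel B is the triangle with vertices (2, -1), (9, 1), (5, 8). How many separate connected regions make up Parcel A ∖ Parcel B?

Parcel A ∖ Parcel B is a single connected region.

1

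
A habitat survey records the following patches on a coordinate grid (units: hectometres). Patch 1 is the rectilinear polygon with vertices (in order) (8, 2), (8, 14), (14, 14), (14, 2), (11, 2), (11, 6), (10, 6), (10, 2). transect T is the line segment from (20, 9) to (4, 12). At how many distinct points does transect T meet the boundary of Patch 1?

2

The segment meets the boundary at (8,11.25), (14,10.125).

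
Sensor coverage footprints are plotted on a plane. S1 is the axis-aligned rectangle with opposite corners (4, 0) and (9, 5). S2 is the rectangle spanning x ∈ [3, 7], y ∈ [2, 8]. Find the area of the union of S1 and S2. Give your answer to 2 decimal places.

40.00

By inclusion–exclusion:
Individual areas: |S1| = 25, |S2| = 24.
|S1∩S2|: x∈[4,7], y∈[2,5] → 3·3 = 9.
|S1 ∪ S2| = 49 − 9 = 40.00.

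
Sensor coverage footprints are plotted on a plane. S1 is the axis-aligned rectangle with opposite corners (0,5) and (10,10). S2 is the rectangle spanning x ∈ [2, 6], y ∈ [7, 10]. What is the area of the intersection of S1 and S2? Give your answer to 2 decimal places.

12.00

|S1∩S2|: x∈[2,6], y∈[7,10] → 4·3 = 12.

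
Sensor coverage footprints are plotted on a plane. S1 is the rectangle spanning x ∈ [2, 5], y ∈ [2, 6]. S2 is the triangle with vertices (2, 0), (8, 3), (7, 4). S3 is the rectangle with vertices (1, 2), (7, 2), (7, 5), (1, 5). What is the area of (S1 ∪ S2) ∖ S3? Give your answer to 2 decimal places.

|S1 ∪ S2| = 16.4.
|(S1 ∪ S2) ∩ S3| = 11.15.
|(S1 ∪ S2) ∖ S3| = 16.4 − 11.15 = 5.25.

5.25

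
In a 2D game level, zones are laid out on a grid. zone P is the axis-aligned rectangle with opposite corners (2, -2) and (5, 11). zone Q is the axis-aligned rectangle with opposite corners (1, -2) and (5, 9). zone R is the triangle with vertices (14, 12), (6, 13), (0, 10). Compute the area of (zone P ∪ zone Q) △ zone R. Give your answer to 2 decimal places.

62.00

|zone P ∪ zone Q| = 50.
|(zone P ∪ zone Q) ∩ zone R| = 1.5.
|(zone P ∪ zone Q) △ zone R| = 50 + 15 − 3 = 62.00.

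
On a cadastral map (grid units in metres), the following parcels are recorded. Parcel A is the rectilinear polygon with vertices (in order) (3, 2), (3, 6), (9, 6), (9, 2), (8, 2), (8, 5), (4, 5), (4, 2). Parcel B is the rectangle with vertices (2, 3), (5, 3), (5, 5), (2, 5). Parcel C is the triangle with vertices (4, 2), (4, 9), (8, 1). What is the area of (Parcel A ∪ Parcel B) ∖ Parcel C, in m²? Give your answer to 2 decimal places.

|Parcel A ∪ Parcel B| = 16.
|(Parcel A ∪ Parcel B) ∩ Parcel C| = 3.75.
|(Parcel A ∪ Parcel B) ∖ Parcel C| = 16 − 3.75 = 12.25.

12.25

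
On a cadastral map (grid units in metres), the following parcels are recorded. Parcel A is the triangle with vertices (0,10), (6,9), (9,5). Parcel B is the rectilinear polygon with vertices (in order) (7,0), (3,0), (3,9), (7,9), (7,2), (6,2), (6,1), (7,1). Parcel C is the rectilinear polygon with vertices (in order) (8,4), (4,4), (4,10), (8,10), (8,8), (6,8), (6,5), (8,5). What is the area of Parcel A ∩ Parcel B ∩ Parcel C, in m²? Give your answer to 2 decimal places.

3.93

The intersection is the polygon with vertices (4,7.778), (4,9), (6,9), (6.75,8), (6,8), (6,6.667).
By the shoelace formula its area is 3.93.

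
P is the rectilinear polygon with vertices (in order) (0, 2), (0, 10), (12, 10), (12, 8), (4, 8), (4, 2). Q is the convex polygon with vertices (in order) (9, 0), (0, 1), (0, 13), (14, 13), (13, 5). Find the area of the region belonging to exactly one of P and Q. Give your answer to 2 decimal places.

110.50

|P| = 48, |Q| = 158.5, |P∩Q| = 48.
|P △ Q| = |P| + |Q| − 2·|P∩Q| = 48 + 158.5 − 96 = 110.50.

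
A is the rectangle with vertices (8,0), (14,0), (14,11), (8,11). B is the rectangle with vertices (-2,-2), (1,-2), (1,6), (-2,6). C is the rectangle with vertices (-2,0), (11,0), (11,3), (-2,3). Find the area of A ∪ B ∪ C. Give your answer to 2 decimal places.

By inclusion–exclusion:
Individual areas: |A| = 66, |B| = 24, |C| = 39.
|A∩B| = 0 (no overlap).
|A∩C|: x∈[8,11], y∈[0,3] → 3·3 = 9.
|B∩C|: x∈[-2,1], y∈[0,3] → 3·3 = 9.
|A∩B∩C| = 0.
|A ∪ B ∪ C| = 129 − 18 + 0 = 111.00.

111.00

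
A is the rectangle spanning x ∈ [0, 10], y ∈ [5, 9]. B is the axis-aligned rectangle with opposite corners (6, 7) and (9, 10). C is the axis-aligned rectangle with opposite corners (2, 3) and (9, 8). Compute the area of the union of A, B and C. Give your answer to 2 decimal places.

By inclusion–exclusion:
Individual areas: |A| = 40, |B| = 9, |C| = 35.
|A∩B|: x∈[6,9], y∈[7,9] → 3·2 = 6.
|A∩C|: x∈[2,9], y∈[5,8] → 7·3 = 21.
|B∩C|: x∈[6,9], y∈[7,8] → 3·1 = 3.
|A∩B∩C| = 3.
|A ∪ B ∪ C| = 84 − 30 + 3 = 57.00.

57.00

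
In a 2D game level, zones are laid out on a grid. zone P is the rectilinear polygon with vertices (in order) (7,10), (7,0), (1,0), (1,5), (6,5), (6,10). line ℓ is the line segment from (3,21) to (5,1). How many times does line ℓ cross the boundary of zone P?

1

The segment meets the boundary at (4.6,5).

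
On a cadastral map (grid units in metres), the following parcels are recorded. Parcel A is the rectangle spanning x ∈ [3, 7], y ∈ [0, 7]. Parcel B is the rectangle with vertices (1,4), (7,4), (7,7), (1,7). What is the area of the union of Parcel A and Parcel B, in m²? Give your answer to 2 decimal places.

By inclusion–exclusion:
Individual areas: |Parcel A| = 28, |Parcel B| = 18.
|Parcel A∩Parcel B|: x∈[3,7], y∈[4,7] → 4·3 = 12.
|Parcel A ∪ Parcel B| = 46 − 12 = 34.00.

34.00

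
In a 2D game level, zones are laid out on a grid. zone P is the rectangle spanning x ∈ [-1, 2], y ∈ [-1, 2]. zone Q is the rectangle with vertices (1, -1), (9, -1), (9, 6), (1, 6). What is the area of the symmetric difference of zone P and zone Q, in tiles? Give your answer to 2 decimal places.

59.00

|zone P∩zone Q|: x∈[1,2], y∈[-1,2] → 1·3 = 3.
|zone P △ zone Q| = |zone P| + |zone Q| − 2·|zone P∩zone Q| = 9 + 56 − 6 = 59.00.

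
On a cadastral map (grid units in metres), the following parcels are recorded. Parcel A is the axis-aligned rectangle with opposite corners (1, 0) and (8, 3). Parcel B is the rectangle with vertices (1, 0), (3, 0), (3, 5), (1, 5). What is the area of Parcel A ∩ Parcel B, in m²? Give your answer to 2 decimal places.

|Parcel A∩Parcel B|: x∈[1,3], y∈[0,3] → 2·3 = 6.

6.00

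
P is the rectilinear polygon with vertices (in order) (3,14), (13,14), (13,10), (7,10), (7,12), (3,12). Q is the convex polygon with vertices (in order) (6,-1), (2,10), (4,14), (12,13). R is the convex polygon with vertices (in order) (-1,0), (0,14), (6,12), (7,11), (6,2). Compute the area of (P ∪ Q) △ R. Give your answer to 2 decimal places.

103.89

|P ∪ Q| = 88.9286.
|(P ∪ Q) ∩ R| = 34.0176.
|(P ∪ Q) △ R| = 88.9286 + 83 − 68.0353 = 103.89.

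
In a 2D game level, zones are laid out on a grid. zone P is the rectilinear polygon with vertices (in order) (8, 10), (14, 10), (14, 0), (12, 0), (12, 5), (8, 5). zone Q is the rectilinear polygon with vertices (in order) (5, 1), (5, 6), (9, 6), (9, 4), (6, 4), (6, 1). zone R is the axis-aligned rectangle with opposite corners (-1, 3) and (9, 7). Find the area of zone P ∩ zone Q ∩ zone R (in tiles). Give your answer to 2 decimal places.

1.00

The intersection is the polygon with vertices (8,6), (9,6), (9,5), (8,5).
By the shoelace formula its area is 1.00.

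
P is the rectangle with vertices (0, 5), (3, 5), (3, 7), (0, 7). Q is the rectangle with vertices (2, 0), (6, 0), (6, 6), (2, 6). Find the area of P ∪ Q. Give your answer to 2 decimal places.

29.00

By inclusion–exclusion:
Individual areas: |P| = 6, |Q| = 24.
|P∩Q|: x∈[2,3], y∈[5,6] → 1·1 = 1.
|P ∪ Q| = 30 − 1 = 29.00.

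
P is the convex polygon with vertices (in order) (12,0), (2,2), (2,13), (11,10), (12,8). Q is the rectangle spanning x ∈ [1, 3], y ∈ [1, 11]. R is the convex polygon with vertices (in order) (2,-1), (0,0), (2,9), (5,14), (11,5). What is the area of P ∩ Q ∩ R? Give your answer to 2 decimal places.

7.93

The intersection is the polygon with vertices (2,9), (3,10.667), (3,1.8), (2,2).
By the shoelace formula its area is 7.93.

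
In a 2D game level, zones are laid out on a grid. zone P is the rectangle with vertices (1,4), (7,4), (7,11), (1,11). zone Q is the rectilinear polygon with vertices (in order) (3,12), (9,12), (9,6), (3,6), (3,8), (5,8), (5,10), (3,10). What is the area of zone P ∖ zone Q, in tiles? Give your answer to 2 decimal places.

|zone P| = 42, |zone P∩zone Q| = 16.
|zone P ∖ zone Q| = |zone P| − |zone P∩zone Q| = 42 − 16 = 26.00.

26.00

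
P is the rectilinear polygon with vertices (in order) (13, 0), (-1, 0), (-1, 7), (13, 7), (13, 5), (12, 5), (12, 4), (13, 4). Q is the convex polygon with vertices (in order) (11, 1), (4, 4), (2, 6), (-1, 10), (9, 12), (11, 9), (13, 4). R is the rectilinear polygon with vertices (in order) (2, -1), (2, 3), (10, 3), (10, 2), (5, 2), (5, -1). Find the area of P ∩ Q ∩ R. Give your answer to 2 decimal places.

The intersection is the polygon with vertices (6.333,3), (10,3), (10,2), (8.667,2).
By the shoelace formula its area is 2.50.

2.50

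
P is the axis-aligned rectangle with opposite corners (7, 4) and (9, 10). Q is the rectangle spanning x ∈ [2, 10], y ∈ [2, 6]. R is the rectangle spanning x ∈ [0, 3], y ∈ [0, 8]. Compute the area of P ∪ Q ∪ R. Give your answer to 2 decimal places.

By inclusion–exclusion:
Individual areas: |P| = 12, |Q| = 32, |R| = 24.
|P∩Q|: x∈[7,9], y∈[4,6] → 2·2 = 4.
|P∩R| = 0 (no overlap).
|Q∩R|: x∈[2,3], y∈[2,6] → 1·4 = 4.
|P∩Q∩R| = 0.
|P ∪ Q ∪ R| = 68 − 8 + 0 = 60.00.

60.00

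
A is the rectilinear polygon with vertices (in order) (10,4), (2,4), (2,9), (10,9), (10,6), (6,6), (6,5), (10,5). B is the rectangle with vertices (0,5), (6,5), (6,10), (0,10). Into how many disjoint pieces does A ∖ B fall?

2

A ∖ B splits into 2 disjoint pieces (area 8, area 12).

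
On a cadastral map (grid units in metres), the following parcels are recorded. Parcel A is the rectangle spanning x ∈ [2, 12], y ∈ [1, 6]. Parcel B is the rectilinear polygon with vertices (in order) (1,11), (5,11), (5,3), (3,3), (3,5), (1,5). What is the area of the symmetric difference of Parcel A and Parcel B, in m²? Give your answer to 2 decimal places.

64.00

|Parcel A| = 50, |Parcel B| = 28, |Parcel A∩Parcel B| = 7.
|Parcel A △ Parcel B| = |Parcel A| + |Parcel B| − 2·|Parcel A∩Parcel B| = 50 + 28 − 14 = 64.00.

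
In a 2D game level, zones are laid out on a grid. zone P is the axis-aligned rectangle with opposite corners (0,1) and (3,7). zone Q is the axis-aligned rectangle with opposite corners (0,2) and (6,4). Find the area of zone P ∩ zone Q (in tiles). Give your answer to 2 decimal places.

6.00

|zone P∩zone Q|: x∈[0,3], y∈[2,4] → 3·2 = 6.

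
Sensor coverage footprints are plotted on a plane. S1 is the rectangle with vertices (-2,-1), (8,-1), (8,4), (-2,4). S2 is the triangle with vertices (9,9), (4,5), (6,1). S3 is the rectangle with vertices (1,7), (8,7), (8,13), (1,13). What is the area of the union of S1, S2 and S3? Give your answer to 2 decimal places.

By inclusion–exclusion:
Individual areas: |S1| = 50, |S2| = 14, |S3| = 42.
|S1∩S2| = 3.9375.
|S1∩S3| = 0 (no overlap).
|S2∩S3| = 0.9.
|S1∩S2∩S3| = 0.
|S1 ∪ S2 ∪ S3| = 106 − 4.8375 + 0 = 101.16.

101.16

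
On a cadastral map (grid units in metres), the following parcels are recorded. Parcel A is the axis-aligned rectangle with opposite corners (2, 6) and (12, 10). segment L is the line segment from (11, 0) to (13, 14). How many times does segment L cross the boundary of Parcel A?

2

The segment meets the boundary at (12,7), (11.857,6).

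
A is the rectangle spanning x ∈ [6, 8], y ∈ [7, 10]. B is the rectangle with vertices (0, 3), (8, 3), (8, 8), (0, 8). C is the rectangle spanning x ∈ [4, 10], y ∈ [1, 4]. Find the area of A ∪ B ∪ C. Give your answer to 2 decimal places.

By inclusion–exclusion:
Individual areas: |A| = 6, |B| = 40, |C| = 18.
|A∩B|: x∈[6,8], y∈[7,8] → 2·1 = 2.
|A∩C| = 0 (no overlap).
|B∩C|: x∈[4,8], y∈[3,4] → 4·1 = 4.
|A∩B∩C| = 0.
|A ∪ B ∪ C| = 64 − 6 + 0 = 58.00.

58.00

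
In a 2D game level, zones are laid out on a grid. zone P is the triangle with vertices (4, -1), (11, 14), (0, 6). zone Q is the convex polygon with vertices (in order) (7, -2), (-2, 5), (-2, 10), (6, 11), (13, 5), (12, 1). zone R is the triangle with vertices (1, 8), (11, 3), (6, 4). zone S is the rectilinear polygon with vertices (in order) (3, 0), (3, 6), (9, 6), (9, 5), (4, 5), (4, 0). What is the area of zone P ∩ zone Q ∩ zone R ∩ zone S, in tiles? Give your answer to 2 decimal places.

1.87

The intersection is the polygon with vertices (6.838,5.081), (6.8,5), (4.75,5), (3.5,6), (5,6).
By the shoelace formula its area is 1.87.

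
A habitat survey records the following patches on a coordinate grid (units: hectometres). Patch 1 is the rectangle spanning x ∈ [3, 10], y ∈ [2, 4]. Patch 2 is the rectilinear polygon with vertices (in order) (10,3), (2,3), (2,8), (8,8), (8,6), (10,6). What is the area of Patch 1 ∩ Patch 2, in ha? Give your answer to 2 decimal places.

The intersection is the polygon with vertices (10,3), (3,3), (3,4), (10,4).
By the shoelace formula its area is 7.00.

7.00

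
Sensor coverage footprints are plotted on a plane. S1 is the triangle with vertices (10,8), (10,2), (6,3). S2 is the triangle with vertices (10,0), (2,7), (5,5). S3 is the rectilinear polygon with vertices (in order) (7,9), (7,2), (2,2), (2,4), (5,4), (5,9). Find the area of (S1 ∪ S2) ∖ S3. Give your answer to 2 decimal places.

|S1 ∪ S2| = 14.1967.
|(S1 ∪ S2) ∩ S3| = 1.4884.
|(S1 ∪ S2) ∖ S3| = 14.1967 − 1.4884 = 12.71.

12.71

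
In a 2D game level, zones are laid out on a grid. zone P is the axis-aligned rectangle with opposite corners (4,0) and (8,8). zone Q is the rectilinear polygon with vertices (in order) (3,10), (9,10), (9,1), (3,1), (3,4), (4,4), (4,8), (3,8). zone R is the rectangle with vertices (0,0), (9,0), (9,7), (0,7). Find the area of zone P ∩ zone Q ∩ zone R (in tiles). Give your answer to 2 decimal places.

24.00

The intersection is the polygon with vertices (8,1), (4,1), (4,4), (4,7), (8,7).
By the shoelace formula its area is 24.00.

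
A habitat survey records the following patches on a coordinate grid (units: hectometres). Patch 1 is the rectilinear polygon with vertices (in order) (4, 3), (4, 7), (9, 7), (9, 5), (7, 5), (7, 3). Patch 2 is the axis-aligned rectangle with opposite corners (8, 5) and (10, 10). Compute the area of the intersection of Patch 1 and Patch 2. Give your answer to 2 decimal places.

The intersection is the polygon with vertices (9,7), (9,5), (8,5), (8,7).
By the shoelace formula its area is 2.00.

2.00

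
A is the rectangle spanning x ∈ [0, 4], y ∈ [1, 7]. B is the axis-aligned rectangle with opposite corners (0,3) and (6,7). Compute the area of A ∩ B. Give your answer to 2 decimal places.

16.00

|A∩B|: x∈[0,4], y∈[3,7] → 4·4 = 16.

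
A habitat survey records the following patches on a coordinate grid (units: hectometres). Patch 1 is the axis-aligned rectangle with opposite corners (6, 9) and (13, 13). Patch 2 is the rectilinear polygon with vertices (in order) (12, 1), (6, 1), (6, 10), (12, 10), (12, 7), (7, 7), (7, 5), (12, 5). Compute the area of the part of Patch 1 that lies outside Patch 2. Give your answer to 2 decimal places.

|Patch 1| = 28, |Patch 1∩Patch 2| = 6.
|Patch 1 ∖ Patch 2| = |Patch 1| − |Patch 1∩Patch 2| = 28 − 6 = 22.00.

22.00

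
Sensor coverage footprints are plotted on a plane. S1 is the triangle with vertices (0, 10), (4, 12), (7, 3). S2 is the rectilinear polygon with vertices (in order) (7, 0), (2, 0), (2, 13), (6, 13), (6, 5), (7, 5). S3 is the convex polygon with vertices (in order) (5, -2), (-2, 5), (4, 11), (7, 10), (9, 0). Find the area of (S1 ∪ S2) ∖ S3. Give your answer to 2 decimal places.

|S1 ∪ S2| = 60.1667.
|(S1 ∪ S2) ∩ S3| = 46.25.
|(S1 ∪ S2) ∖ S3| = 60.1667 − 46.25 = 13.92.

13.92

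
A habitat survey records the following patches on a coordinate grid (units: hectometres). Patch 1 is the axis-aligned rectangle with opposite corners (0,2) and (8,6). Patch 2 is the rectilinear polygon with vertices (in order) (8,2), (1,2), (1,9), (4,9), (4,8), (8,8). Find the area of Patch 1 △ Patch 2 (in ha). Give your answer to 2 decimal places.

|Patch 1| = 32, |Patch 2| = 45, |Patch 1∩Patch 2| = 28.
|Patch 1 △ Patch 2| = |Patch 1| + |Patch 2| − 2·|Patch 1∩Patch 2| = 32 + 45 − 56 = 21.00.

21.00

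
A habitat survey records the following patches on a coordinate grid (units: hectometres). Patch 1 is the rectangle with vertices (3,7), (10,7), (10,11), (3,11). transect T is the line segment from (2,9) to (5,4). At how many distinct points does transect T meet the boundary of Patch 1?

The segment meets the boundary at (3.2,7), (3,7.333).

2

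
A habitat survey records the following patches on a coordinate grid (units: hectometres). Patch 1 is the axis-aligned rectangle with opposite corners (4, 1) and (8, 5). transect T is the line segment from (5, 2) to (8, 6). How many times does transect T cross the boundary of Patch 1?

The segment meets the boundary at (7.25,5).

1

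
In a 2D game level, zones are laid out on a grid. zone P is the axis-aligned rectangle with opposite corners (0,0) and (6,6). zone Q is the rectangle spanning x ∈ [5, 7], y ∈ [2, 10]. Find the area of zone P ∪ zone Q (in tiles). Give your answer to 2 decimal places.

By inclusion–exclusion:
Individual areas: |zone P| = 36, |zone Q| = 16.
|zone P∩zone Q|: x∈[5,6], y∈[2,6] → 1·4 = 4.
|zone P ∪ zone Q| = 52 − 4 = 48.00.

48.00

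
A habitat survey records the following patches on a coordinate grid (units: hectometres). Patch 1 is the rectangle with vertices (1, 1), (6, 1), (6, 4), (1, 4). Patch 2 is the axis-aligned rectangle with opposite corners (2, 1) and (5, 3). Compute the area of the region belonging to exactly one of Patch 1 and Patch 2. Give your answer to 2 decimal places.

9.00

|Patch 1∩Patch 2|: x∈[2,5], y∈[1,3] → 3·2 = 6.
|Patch 1 △ Patch 2| = |Patch 1| + |Patch 2| − 2·|Patch 1∩Patch 2| = 15 + 6 − 12 = 9.00.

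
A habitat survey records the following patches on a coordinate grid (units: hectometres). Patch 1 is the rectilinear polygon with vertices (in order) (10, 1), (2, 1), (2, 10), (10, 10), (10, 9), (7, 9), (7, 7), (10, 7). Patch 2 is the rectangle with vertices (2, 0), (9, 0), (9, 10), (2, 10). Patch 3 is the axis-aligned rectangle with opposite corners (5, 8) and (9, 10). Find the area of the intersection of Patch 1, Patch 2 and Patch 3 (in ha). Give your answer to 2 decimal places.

The intersection is the polygon with vertices (9,10), (9,9), (7,9), (7,8), (5,8), (5,10).
By the shoelace formula its area is 6.00.

6.00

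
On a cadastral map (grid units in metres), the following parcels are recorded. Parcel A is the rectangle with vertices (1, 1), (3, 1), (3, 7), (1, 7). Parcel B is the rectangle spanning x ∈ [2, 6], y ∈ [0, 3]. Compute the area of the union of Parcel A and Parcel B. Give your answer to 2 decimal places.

22.00

By inclusion–exclusion:
Individual areas: |Parcel A| = 12, |Parcel B| = 12.
|Parcel A∩Parcel B|: x∈[2,3], y∈[1,3] → 1·2 = 2.
|Parcel A ∪ Parcel B| = 24 − 2 = 22.00.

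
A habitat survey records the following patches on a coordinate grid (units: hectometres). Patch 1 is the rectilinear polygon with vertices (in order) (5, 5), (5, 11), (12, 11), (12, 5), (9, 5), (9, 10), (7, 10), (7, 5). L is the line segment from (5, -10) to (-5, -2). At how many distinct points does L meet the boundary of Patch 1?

0

The segment lies entirely outside Patch 1 and never meets its boundary.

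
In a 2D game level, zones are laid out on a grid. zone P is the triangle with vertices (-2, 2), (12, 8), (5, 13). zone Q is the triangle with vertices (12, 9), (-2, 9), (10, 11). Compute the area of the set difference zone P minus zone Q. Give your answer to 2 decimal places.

47.12

|zone P| = 56, |zone P∩zone Q| = 8.8773.
|zone P ∖ zone Q| = |zone P| − |zone P∩zone Q| = 56 − 8.8773 = 47.12.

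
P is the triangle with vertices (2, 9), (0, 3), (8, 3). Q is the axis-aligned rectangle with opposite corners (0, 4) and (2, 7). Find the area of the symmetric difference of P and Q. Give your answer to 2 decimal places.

23.00

|P| = 24, |Q| = 6, |P∩Q| = 3.5.
|P △ Q| = |P| + |Q| − 2·|P∩Q| = 24 + 6 − 7 = 23.00.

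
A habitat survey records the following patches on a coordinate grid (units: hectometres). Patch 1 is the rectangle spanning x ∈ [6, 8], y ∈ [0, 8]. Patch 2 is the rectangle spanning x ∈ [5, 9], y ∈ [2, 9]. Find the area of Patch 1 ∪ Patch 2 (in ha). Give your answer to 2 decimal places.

32.00

By inclusion–exclusion:
Individual areas: |Patch 1| = 16, |Patch 2| = 28.
|Patch 1∩Patch 2|: x∈[6,8], y∈[2,8] → 2·6 = 12.
|Patch 1 ∪ Patch 2| = 44 − 12 = 32.00.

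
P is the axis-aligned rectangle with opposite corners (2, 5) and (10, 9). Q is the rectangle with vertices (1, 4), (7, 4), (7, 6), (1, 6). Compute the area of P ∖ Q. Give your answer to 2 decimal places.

|P∩Q|: x∈[2,7], y∈[5,6] → 5·1 = 5.
|P| = 32.
|P ∖ Q| = |P| − |P∩Q| = 32 − 5 = 27.00.

27.00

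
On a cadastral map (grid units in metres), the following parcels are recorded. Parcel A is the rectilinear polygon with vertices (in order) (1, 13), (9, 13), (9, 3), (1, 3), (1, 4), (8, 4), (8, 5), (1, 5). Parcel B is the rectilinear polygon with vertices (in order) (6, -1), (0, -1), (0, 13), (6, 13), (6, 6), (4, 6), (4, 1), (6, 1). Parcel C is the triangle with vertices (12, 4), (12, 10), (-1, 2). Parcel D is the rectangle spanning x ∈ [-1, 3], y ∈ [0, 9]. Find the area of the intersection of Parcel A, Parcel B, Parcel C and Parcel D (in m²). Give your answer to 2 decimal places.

1.52

The intersection is the polygon with vertices (2.25,4), (3,4), (3,3), (1,3), (1,3.231).
By the shoelace formula its area is 1.52.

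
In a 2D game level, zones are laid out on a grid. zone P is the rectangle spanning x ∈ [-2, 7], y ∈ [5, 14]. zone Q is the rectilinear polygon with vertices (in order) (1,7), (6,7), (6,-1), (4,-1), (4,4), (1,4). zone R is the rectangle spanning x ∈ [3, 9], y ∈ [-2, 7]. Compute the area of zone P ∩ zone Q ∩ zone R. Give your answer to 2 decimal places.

The intersection is the polygon with vertices (6,7), (6,5), (3,5), (3,7).
By the shoelace formula its area is 6.00.

6.00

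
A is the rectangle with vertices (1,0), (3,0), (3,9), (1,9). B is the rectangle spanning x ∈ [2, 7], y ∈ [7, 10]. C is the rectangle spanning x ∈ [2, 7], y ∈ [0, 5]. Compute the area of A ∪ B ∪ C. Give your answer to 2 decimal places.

51.00

By inclusion–exclusion:
Individual areas: |A| = 18, |B| = 15, |C| = 25.
|A∩B|: x∈[2,3], y∈[7,9] → 1·2 = 2.
|A∩C|: x∈[2,3], y∈[0,5] → 1·5 = 5.
|B∩C| = 0 (no overlap).
|A∩B∩C| = 0.
|A ∪ B ∪ C| = 58 − 7 + 0 = 51.00.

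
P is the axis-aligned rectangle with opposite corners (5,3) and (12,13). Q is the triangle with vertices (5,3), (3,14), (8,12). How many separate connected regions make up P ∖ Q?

1

P ∖ Q is a single connected region.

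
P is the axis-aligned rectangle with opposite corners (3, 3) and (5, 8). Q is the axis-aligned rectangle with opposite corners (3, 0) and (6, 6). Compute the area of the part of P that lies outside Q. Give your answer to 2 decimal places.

4.00

|P∩Q|: x∈[3,5], y∈[3,6] → 2·3 = 6.
|P| = 10.
|P ∖ Q| = |P| − |P∩Q| = 10 − 6 = 4.00.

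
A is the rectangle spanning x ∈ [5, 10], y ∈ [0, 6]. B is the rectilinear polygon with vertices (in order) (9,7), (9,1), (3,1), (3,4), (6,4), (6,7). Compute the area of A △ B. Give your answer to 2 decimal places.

21.00

|A| = 30, |B| = 27, |A∩B| = 18.
|A △ B| = |A| + |B| − 2·|A∩B| = 30 + 27 − 36 = 21.00.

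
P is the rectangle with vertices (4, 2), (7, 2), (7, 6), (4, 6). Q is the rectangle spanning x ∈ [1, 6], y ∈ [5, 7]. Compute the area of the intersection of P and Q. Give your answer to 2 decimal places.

2.00

|P∩Q|: x∈[4,6], y∈[5,6] → 2·1 = 2.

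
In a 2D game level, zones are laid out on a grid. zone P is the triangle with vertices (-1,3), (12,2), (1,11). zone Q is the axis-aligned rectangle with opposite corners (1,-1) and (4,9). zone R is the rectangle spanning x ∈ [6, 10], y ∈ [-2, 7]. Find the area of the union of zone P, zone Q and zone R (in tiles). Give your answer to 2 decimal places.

88.46

By inclusion–exclusion:
Individual areas: |zone P| = 53, |zone Q| = 30, |zone R| = 36.
|zone P∩zone Q| = 18.6814.
|zone P∩zone R| = 11.8601.
|zone Q∩zone R| = 0 (no overlap).
|zone P∩zone Q∩zone R| = 0.
|zone P ∪ zone Q ∪ zone R| = 119 − 30.5416 + 0 = 88.46.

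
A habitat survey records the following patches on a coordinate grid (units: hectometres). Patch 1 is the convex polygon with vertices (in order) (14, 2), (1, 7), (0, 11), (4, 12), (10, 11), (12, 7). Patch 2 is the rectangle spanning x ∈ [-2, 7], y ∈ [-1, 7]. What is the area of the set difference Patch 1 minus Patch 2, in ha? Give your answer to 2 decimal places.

67.58

|Patch 1| = 74.5, |Patch 1∩Patch 2| = 6.9231.
|Patch 1 ∖ Patch 2| = |Patch 1| − |Patch 1∩Patch 2| = 74.5 − 6.9231 = 67.58.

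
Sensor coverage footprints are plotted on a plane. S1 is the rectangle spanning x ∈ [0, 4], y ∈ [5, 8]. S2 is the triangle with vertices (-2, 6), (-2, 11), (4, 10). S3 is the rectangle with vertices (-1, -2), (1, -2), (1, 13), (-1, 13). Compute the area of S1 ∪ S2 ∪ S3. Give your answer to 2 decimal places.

47.33

By inclusion–exclusion:
Individual areas: |S1| = 12, |S2| = 15, |S3| = 30.
|S1∩S2| = 0.3333.
|S1∩S3|: x∈[0,1], y∈[5,8] → 1·3 = 3.
|S2∩S3| = 6.6667.
|S1∩S2∩S3| = 0.3333.
|S1 ∪ S2 ∪ S3| = 57 − 10 + 0.3333 = 47.33.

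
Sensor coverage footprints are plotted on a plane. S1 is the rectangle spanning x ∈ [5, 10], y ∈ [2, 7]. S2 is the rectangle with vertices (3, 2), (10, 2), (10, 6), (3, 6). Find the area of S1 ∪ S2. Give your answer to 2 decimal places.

33.00

By inclusion–exclusion:
Individual areas: |S1| = 25, |S2| = 28.
|S1∩S2|: x∈[5,10], y∈[2,6] → 5·4 = 20.
|S1 ∪ S2| = 53 − 20 = 33.00.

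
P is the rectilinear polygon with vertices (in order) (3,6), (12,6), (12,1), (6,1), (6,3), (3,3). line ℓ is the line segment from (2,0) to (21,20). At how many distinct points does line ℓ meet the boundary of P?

The segment meets the boundary at (4.85,3), (7.7,6).

2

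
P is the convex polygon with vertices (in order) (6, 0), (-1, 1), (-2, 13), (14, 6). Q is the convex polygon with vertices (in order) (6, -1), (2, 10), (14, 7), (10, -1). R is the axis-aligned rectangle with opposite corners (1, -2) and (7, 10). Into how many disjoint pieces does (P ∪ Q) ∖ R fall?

2

(P ∪ Q) ∖ R splits into 2 disjoint pieces (area 31.5714, area 46.5803).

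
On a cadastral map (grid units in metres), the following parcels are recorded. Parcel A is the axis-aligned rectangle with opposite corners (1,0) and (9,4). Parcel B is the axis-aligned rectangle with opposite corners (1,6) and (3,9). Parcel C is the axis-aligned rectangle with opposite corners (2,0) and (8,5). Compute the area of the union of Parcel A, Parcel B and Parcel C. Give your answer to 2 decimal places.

44.00

By inclusion–exclusion:
Individual areas: |Parcel A| = 32, |Parcel B| = 6, |Parcel C| = 30.
|Parcel A∩Parcel B| = 0 (no overlap).
|Parcel A∩Parcel C|: x∈[2,8], y∈[0,4] → 6·4 = 24.
|Parcel B∩Parcel C| = 0 (no overlap).
|Parcel A∩Parcel B∩Parcel C| = 0.
|Parcel A ∪ Parcel B ∪ Parcel C| = 68 − 24 + 0 = 44.00.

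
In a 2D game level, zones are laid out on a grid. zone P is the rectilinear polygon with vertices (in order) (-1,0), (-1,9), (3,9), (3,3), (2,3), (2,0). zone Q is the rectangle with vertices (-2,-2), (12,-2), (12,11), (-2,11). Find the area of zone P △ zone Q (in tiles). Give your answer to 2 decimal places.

149.00

|zone P| = 33, |zone Q| = 182, |zone P∩zone Q| = 33.
|zone P △ zone Q| = |zone P| + |zone Q| − 2·|zone P∩zone Q| = 33 + 182 − 66 = 149.00.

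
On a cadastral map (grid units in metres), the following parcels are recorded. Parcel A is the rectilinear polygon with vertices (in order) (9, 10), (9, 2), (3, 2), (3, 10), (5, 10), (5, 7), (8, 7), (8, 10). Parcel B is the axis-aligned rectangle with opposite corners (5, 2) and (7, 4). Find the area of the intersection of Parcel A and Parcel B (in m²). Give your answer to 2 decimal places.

4.00

The intersection is the polygon with vertices (5,2), (5,4), (7,4), (7,2).
By the shoelace formula its area is 4.00.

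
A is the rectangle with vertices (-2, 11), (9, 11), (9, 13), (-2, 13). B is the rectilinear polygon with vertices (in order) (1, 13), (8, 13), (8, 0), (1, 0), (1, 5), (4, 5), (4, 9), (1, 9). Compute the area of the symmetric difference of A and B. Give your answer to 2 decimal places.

73.00

|A| = 22, |B| = 79, |A∩B| = 14.
|A △ B| = |A| + |B| − 2·|A∩B| = 22 + 79 − 28 = 73.00.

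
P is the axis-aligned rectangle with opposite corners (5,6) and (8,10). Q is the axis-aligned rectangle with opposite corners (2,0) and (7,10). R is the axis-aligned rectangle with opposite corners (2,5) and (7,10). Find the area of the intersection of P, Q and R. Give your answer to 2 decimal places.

The intersection is the polygon with vertices (7,6), (5,6), (5,10), (7,10).
By the shoelace formula its area is 8.00.

8.00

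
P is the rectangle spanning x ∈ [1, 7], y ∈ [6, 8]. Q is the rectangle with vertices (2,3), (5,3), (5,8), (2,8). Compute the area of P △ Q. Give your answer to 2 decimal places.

|P∩Q|: x∈[2,5], y∈[6,8] → 3·2 = 6.
|P △ Q| = |P| + |Q| − 2·|P∩Q| = 12 + 15 − 12 = 15.00.

15.00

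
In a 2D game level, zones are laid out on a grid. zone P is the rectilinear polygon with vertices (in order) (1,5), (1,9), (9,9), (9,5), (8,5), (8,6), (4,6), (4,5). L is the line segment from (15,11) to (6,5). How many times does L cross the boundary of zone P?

The segment meets the boundary at (7.5,6), (9,7).

2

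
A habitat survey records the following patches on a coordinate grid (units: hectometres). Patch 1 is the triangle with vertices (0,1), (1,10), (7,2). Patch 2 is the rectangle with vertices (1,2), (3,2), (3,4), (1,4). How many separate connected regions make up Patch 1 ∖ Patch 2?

Patch 1 ∖ Patch 2 is a single connected region.

1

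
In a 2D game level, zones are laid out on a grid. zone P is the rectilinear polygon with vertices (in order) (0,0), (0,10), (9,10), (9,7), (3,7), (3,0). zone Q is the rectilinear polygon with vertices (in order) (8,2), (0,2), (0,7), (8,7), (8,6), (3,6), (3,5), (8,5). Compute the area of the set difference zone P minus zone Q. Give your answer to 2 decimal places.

|zone P| = 48, |zone P∩zone Q| = 15.
|zone P ∖ zone Q| = |zone P| − |zone P∩zone Q| = 48 − 15 = 33.00.

33.00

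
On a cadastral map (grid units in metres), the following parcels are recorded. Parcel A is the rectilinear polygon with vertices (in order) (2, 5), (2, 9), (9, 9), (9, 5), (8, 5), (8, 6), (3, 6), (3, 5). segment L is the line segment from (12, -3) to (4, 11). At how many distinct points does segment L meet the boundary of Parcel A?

The segment meets the boundary at (5.143,9), (6.857,6).

2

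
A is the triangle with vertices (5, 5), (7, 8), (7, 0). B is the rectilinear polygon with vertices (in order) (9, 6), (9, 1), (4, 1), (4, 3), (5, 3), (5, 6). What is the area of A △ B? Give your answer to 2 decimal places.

17.07

|A| = 8, |B| = 22, |A∩B| = 6.4667.
|A △ B| = |A| + |B| − 2·|A∩B| = 8 + 22 − 12.9333 = 17.07.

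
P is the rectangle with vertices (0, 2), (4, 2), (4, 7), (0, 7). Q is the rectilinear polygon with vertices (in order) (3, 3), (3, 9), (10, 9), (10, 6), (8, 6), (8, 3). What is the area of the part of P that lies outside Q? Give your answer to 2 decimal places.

|P| = 20, |P∩Q| = 4.
|P ∖ Q| = |P| − |P∩Q| = 20 − 4 = 16.00.

16.00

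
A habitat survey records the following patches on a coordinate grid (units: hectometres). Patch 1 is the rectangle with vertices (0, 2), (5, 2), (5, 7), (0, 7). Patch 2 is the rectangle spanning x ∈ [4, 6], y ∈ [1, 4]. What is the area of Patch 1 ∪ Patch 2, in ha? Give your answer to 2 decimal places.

29.00

By inclusion–exclusion:
Individual areas: |Patch 1| = 25, |Patch 2| = 6.
|Patch 1∩Patch 2|: x∈[4,5], y∈[2,4] → 1·2 = 2.
|Patch 1 ∪ Patch 2| = 31 − 2 = 29.00.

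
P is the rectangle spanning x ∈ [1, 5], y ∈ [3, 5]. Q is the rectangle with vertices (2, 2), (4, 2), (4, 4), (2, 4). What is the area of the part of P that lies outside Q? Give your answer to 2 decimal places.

6.00

|P∩Q|: x∈[2,4], y∈[3,4] → 2·1 = 2.
|P| = 8.
|P ∖ Q| = |P| − |P∩Q| = 8 − 2 = 6.00.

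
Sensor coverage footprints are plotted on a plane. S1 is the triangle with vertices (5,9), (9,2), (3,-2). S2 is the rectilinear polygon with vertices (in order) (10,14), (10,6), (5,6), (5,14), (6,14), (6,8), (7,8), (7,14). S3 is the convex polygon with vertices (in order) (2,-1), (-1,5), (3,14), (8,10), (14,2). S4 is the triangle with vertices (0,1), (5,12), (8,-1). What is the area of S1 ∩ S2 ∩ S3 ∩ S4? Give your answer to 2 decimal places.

2.41

The intersection is the polygon with vertices (5,9), (6.161,6.968), (6.385,6), (5,6).
By the shoelace formula its area is 2.41.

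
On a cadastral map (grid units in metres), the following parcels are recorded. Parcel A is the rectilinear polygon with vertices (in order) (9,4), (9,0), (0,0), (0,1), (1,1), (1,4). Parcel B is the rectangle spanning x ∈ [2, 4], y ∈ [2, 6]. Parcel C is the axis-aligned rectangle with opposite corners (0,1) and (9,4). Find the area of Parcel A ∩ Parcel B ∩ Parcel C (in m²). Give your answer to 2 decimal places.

The intersection is the polygon with vertices (4,2), (2,2), (2,4), (4,4).
By the shoelace formula its area is 4.00.

4.00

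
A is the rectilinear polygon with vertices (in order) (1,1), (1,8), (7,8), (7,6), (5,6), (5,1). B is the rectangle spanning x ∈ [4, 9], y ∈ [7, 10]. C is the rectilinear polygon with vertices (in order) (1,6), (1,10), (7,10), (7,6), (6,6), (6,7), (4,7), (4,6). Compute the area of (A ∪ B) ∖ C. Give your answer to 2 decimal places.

28.00

|A ∪ B| = 44.
|(A ∪ B) ∩ C| = 16.
|(A ∪ B) ∖ C| = 44 − 16 = 28.00.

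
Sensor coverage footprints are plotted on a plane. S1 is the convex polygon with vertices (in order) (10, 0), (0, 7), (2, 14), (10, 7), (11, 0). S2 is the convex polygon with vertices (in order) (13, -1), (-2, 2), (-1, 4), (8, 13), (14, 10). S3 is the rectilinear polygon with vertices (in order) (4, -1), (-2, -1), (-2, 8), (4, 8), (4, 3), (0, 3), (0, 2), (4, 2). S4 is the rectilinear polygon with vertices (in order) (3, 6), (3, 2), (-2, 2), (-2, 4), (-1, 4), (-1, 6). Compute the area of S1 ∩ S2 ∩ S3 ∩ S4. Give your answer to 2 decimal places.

The intersection is the polygon with vertices (1.429,6), (3,6), (3,4.9).
By the shoelace formula its area is 0.86.

0.86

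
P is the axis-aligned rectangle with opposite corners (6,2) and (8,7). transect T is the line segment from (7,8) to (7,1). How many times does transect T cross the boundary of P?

2

The segment meets the boundary at (7,2), (7,7).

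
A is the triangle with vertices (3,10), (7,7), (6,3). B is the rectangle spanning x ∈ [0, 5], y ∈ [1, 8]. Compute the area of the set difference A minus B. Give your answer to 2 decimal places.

|A| = 9.5, |A∩B| = 1.5238.
|A ∖ B| = |A| − |A∩B| = 9.5 − 1.5238 = 7.98.

7.98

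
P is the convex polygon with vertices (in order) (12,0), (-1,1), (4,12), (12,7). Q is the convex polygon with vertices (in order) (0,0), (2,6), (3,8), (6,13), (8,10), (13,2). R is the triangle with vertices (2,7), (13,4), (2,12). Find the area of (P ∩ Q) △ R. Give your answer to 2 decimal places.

|P ∩ Q| = 77.9326.
|(P ∩ Q) ∩ R| = 20.0618.
|(P ∩ Q) △ R| = 77.9326 + 27.5 − 40.1235 = 65.31.

65.31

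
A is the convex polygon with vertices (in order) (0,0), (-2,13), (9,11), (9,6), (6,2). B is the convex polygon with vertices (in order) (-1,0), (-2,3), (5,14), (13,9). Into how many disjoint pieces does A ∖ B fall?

2

A ∖ B splits into 2 disjoint pieces (area 13.8504, area 22.3238).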